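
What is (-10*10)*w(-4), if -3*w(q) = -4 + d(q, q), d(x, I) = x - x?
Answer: -400/3 ≈ -133.33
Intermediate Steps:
d(x, I) = 0
w(q) = 4/3 (w(q) = -(-4 + 0)/3 = -⅓*(-4) = 4/3)
(-10*10)*w(-4) = -10*10*(4/3) = -100*4/3 = -400/3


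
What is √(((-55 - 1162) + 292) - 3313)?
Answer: I*√4238 ≈ 65.1*I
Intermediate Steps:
√(((-55 - 1162) + 292) - 3313) = √((-1217 + 292) - 3313) = √(-925 - 3313) = √(-4238) = I*√4238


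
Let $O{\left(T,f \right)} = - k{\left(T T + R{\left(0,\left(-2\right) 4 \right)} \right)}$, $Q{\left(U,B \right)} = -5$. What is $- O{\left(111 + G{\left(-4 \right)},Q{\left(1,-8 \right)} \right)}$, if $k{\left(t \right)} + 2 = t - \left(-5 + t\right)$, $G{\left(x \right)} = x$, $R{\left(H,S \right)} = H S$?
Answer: $3$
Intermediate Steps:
$k{\left(t \right)} = 3$ ($k{\left(t \right)} = -2 + \left(t - \left(-5 + t\right)\right) = -2 + 5 = 3$)
$O{\left(T,f \right)} = -3$ ($O{\left(T,f \right)} = \left(-1\right) 3 = -3$)
$- O{\left(111 + G{\left(-4 \right)},Q{\left(1,-8 \right)} \right)} = \left(-1\right) \left(-3\right) = 3$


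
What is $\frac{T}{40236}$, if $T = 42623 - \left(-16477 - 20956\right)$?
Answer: $\frac{20014}{10059} \approx 1.9897$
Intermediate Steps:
$T = 80056$ ($T = 42623 - \left(-16477 - 20956\right) = 42623 - -37433 = 42623 + 37433 = 80056$)
$\frac{T}{40236} = \frac{80056}{40236} = 80056 \cdot \frac{1}{40236} = \frac{20014}{10059}$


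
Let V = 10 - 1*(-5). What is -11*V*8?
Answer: -1320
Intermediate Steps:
V = 15 (V = 10 + 5 = 15)
-11*V*8 = -11*15*8 = -165*8 = -1320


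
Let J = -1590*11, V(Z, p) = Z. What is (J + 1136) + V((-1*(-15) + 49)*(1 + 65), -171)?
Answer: -12130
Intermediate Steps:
J = -17490
(J + 1136) + V((-1*(-15) + 49)*(1 + 65), -171) = (-17490 + 1136) + (-1*(-15) + 49)*(1 + 65) = -16354 + (15 + 49)*66 = -16354 + 64*66 = -16354 + 4224 = -12130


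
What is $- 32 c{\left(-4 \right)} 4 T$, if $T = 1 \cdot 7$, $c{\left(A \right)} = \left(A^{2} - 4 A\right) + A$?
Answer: $-25088$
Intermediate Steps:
$c{\left(A \right)} = A^{2} - 3 A$
$T = 7$
$- 32 c{\left(-4 \right)} 4 T = - 32 - 4 \left(-3 - 4\right) 4 \cdot 7 = - 32 \left(-4\right) \left(-7\right) 4 \cdot 7 = - 32 \cdot 28 \cdot 4 \cdot 7 = - 32 \cdot 112 \cdot 7 = \left(-32\right) 784 = -25088$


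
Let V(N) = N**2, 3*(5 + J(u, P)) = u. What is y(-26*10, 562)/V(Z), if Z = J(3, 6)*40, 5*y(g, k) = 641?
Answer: 641/128000 ≈ 0.0050078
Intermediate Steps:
y(g, k) = 641/5 (y(g, k) = (1/5)*641 = 641/5)
J(u, P) = -5 + u/3
Z = -160 (Z = (-5 + (1/3)*3)*40 = (-5 + 1)*40 = -4*40 = -160)
y(-26*10, 562)/V(Z) = 641/(5*((-160)**2)) = (641/5)/25600 = (641/5)*(1/25600) = 641/128000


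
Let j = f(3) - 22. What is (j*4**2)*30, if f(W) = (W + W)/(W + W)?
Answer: -10080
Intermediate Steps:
f(W) = 1 (f(W) = (2*W)/((2*W)) = (2*W)*(1/(2*W)) = 1)
j = -21 (j = 1 - 22 = -21)
(j*4**2)*30 = -21*4**2*30 = -21*16*30 = -336*30 = -10080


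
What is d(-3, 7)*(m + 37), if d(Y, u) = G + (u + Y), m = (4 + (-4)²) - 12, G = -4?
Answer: 0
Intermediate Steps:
m = 8 (m = (4 + 16) - 12 = 20 - 12 = 8)
d(Y, u) = -4 + Y + u (d(Y, u) = -4 + (u + Y) = -4 + (Y + u) = -4 + Y + u)
d(-3, 7)*(m + 37) = (-4 - 3 + 7)*(8 + 37) = 0*45 = 0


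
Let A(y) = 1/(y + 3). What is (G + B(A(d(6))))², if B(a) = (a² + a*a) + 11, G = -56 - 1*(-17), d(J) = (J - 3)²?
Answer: 4060225/5184 ≈ 783.22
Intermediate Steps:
d(J) = (-3 + J)²
A(y) = 1/(3 + y)
G = -39 (G = -56 + 17 = -39)
B(a) = 11 + 2*a² (B(a) = (a² + a²) + 11 = 2*a² + 11 = 11 + 2*a²)
(G + B(A(d(6))))² = (-39 + (11 + 2*(1/(3 + (-3 + 6)²))²))² = (-39 + (11 + 2*(1/(3 + 3²))²))² = (-39 + (11 + 2*(1/(3 + 9))²))² = (-39 + (11 + 2*(1/12)²))² = (-39 + (11 + 2*(1/144)))² = (-39 + (11 + 1/72))² = (-39 + 793/72)² = (-2015/72)² = 4060225/5184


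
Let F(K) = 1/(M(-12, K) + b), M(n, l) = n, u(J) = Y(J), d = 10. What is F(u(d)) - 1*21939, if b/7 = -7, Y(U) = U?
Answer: -1338280/61 ≈ -21939.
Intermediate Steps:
u(J) = J
b = -49 (b = 7*(-7) = -49)
F(K) = -1/61 (F(K) = 1/(-12 - 49) = 1/(-61) = -1/61)
F(u(d)) - 1*21939 = -1/61 - 1*21939 = -1/61 - 21939 = -1338280/61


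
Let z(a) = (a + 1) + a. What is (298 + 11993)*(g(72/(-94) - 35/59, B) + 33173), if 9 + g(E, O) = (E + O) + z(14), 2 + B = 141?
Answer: 1136006331297/2773 ≈ 4.0967e+8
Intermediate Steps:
B = 139 (B = -2 + 141 = 139)
z(a) = 1 + 2*a (z(a) = (1 + a) + a = 1 + 2*a)
g(E, O) = 20 + E + O (g(E, O) = -9 + ((E + O) + (1 + 2*14)) = -9 + ((E + O) + (1 + 28)) = -9 + ((E + O) + 29) = -9 + (29 + E + O) = 20 + E + O)
(298 + 11993)*(g(72/(-94) - 35/59, B) + 33173) = (298 + 11993)*((20 + (72/(-94) - 35/59) + 139) + 33173) = 12291*((20 + (72*(-1/94) - 35*1/59) + 139) + 33173) = 12291*((20 + (-36/47 - 35/59) + 139) + 33173) = 12291*((20 - 3769/2773 + 139) + 33173) = 12291*(437138/2773 + 33173) = 12291*(92425867/2773) = 1136006331297/2773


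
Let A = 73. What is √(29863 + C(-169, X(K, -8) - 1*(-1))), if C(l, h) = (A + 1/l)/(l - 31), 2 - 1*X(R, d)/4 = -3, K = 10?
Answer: √126169633/65 ≈ 172.81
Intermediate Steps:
X(R, d) = 20 (X(R, d) = 8 - 4*(-3) = 8 + 12 = 20)
C(l, h) = (73 + 1/l)/(-31 + l) (C(l, h) = (73 + 1/l)/(l - 31) = (73 + 1/l)/(-31 + l))
√(29863 + C(-169, X(K, -8) - 1*(-1))) = √(29863 + (1 + 73*(-169))/((-169)*(-31 - 169))) = √(29863 - 1/169*(1 - 12337)/(-200)) = √(29863 - 1/169*(-1/200)*(-12336)) = √(29863 - 1542/4225) = √(126169633/4225) = √126169633/65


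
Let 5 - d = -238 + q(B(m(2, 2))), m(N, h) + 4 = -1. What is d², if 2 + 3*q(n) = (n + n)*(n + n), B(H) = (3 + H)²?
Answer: 444889/9 ≈ 49432.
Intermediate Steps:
m(N, h) = -5 (m(N, h) = -4 - 1 = -5)
q(n) = -⅔ + 4*n²/3 (q(n) = -⅔ + ((n + n)*(n + n))/3 = -⅔ + ((2*n)*(2*n))/3 = -⅔ + (4*n²)/3 = -⅔ + 4*n²/3)
d = 667/3 (d = 5 - (-238 + (-⅔ + 4*((3 - 5)²)²/3)) = 5 - (-238 + (-⅔ + 4*((-2)²)²/3)) = 5 - (-238 + (-⅔ + (4/3)*4²)) = 5 - (-238 + (-⅔ + (4/3)*16)) = 5 - (-238 + (-⅔ + 64/3)) = 5 - (-238 + 62/3) = 5 - 1*(-652/3) = 5 + 652/3 = 667/3 ≈ 222.33)
d² = (667/3)² = 444889/9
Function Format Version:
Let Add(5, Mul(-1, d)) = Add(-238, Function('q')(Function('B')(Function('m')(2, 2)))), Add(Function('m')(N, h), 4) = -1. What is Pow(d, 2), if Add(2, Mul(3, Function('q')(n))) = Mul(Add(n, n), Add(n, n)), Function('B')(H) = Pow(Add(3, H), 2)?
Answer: Rational(444889, 9) ≈ 49432.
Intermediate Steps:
Function('m')(N, h) = -5 (Function('m')(N, h) = Add(-4, -1) = -5)
Function('q')(n) = Add(Rational(-2, 3), Mul(Rational(4, 3), Pow(n, 2))) (Function('q')(n) = Add(Rational(-2, 3), Mul(Rational(1, 3), Mul(Add(n, n), Add(n, n)))) = Add(Rational(-2, 3), Mul(Rational(1, 3), Mul(Mul(2, n), Mul(2, n)))) = Add(Rational(-2, 3), Mul(Rational(1, 3), Mul(4, Pow(n, 2)))) = Add(Rational(-2, 3), Mul(Rational(4, 3), Pow(n, 2))))
d = Rational(667, 3) (d = Add(5, Mul(-1, Add(-238, Add(Rational(-2, 3), Mul(Rational(4, 3), Pow(Pow(Add(3, -5), 2), 2)))))) = Add(5, Mul(-1, Add(-238, Add(Rational(-2, 3), Mul(Rational(4, 3), Pow(Pow(-2, 2), 2)))))) = Add(5, Mul(-1, Add(-238, Add(Rational(-2, 3), Mul(Rational(4, 3), Pow(4, 2)))))) = Add(5, Mul(-1, Add(-238, Add(Rational(-2, 3), Mul(Rational(4, 3), 16))))) = Add(5, Mul(-1, Add(-238, Add(Rational(-2, 3), Rational(64, 3))))) = Add(5, Mul(-1, Add(-238, Rational(62, 3)))) = Add(5, Mul(-1, Rational(-652, 3))) = Add(5, Rational(652, 3)) = Rational(667, 3) ≈ 222.33)
Pow(d, 2) = Pow(Rational(667, 3), 2) = Rational(444889, 9)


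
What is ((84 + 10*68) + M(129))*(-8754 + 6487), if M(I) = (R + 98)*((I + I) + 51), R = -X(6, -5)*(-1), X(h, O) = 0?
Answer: -70381282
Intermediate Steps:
R = 0 (R = -1*0*(-1) = 0*(-1) = 0)
M(I) = 4998 + 196*I (M(I) = (0 + 98)*((I + I) + 51) = 98*(2*I + 51) = 98*(51 + 2*I) = 4998 + 196*I)
((84 + 10*68) + M(129))*(-8754 + 6487) = ((84 + 10*68) + (4998 + 196*129))*(-8754 + 6487) = ((84 + 680) + (4998 + 25284))*(-2267) = (764 + 30282)*(-2267) = 31046*(-2267) = -70381282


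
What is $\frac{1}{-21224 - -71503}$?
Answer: $\frac{1}{50279} \approx 1.9889 \cdot 10^{-5}$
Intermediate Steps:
$\frac{1}{-21224 - -71503} = \frac{1}{-21224 + 71503} = \frac{1}{50279}$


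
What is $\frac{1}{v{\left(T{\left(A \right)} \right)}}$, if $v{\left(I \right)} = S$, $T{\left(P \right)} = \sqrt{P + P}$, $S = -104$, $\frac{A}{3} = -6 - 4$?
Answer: $- \frac{1}{104} \approx -0.0096154$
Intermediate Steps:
$A = -30$ ($A = 3 \left(-6 - 4\right) = 3 \left(-10\right) = -30$)
$T{\left(P \right)} = \sqrt{2} \sqrt{P}$ ($T{\left(P \right)} = \sqrt{2 P} = \sqrt{2} \sqrt{P}$)
$v{\left(I \right)} = -104$
$\frac{1}{v{\left(T{\left(A \right)} \right)}} = \frac{1}{-104} = - \frac{1}{104}$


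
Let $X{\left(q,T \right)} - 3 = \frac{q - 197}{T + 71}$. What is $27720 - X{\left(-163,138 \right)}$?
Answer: $\frac{5793213}{209} \approx 27719.0$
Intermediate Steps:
$X{\left(q,T \right)} = 3 + \frac{-197 + q}{71 + T}$ ($X{\left(q,T \right)} = 3 + \frac{q - 197}{T + 71} = 3 + \frac{-197 + q}{71 + T}$)
$27720 - X{\left(-163,138 \right)} = 27720 - \frac{16 - 163 + 3 \cdot 138}{71 + 138} = 27720 - \frac{16 - 163 + 414}{209} = 27720 - \frac{1}{209} \cdot 267 = 27720 - \frac{267}{209} = \frac{5793213}{209}$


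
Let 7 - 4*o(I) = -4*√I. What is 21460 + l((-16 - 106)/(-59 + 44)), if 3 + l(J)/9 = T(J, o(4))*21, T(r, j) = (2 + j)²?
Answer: 442909/16 ≈ 27682.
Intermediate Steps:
o(I) = 7/4 + √I (o(I) = 7/4 - (-1)*√I = 7/4 + √I)
l(J) = 99549/16 (l(J) = -27 + 9*((2 + (7/4 + √4))²*21) = -27 + 9*((2 + (7/4 + 2))²*21) = -27 + 9*((2 + 15/4)²*21) = -27 + 9*((23/4)²*21) = -27 + 9*((529/16)*21) = -27 + 9*(11109/16) = -27 + 99981/16 = 99549/16)
21460 + l((-16 - 106)/(-59 + 44)) = 21460 + 99549/16 = 442909/16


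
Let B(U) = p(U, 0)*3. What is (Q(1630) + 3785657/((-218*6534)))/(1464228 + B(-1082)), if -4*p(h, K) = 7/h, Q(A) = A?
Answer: 2508082387046/2256688383996915 ≈ 0.0011114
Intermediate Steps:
p(h, K) = -7/(4*h)
B(U) = -21/(4*U) (B(U) = -7/(4*U)*3 = -21/(4*U))
(Q(1630) + 3785657/((-218*6534)))/(1464228 + B(-1082)) = (1630 + 3785657/((-218*6534)))/(1464228 - 21/4/(-1082)) = (1630 + 3785657/(-1424412))/(1464228 - 21/4*(-1/1082)) = (1630 + 3785657*(-1/1424412))/(1464228 + 21/4328) = (1630 - 3785657/1424412)/(6337178805/4328) = (2318005903/1424412)*(4328/6337178805) = 2508082387046/2256688383996915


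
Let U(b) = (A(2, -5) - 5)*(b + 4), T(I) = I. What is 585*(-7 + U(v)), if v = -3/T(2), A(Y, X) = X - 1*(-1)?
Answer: -34515/2 ≈ -17258.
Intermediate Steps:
A(Y, X) = 1 + X (A(Y, X) = X + 1 = 1 + X)
v = -3/2 ≈ -1.5000
U(b) = -36 - 9*b (U(b) = ((1 - 5) - 5)*(b + 4) = (-4 - 5)*(4 + b) = -9*(4 + b) = -36 - 9*b)
585*(-7 + U(v)) = 585*(-7 + (-36 - 9*(-3/2))) = 585*(-7 + (-36 + 27/2)) = 585*(-7 - 45/2) = 585*(-59/2) = -34515/2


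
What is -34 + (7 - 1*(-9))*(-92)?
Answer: -1506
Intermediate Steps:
-34 + (7 - 1*(-9))*(-92) = -34 + (7 + 9)*(-92) = -34 + 16*(-92) = -34 - 1472 = -1506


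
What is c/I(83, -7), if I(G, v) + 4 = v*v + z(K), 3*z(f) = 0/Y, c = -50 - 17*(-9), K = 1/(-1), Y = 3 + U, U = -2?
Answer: 103/45 ≈ 2.2889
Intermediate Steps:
Y = 1 (Y = 3 - 2 = 1)
K = -1
c = 103 (c = -50 + 153 = 103)
z(f) = 0 (z(f) = (0/1)/3 = (0*1)/3 = (1/3)*0 = 0)
I(G, v) = -4 + v**2 (I(G, v) = -4 + (v*v + 0) = -4 + (v**2 + 0) = -4 + v**2)
c/I(83, -7) = 103/(-4 + (-7)**2) = 103/(-4 + 49) = 103/45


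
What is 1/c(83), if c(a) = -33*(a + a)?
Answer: -1/5478 ≈ -0.00018255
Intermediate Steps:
c(a) = -66*a
1/c(83) = 1/(-66*83) = 1/(-5478) = -1/5478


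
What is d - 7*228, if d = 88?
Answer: -1508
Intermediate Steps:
d - 7*228 = 88 - 7*228 = 88 - 1596 = -1508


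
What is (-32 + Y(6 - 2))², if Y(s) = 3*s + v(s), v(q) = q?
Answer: 256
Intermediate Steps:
Y(s) = 4*s (Y(s) = 3*s + s = 4*s)
(-32 + Y(6 - 2))² = (-32 + 4*(6 - 2))² = (-32 + 4*4)² = (-32 + 16)² = (-16)² = 256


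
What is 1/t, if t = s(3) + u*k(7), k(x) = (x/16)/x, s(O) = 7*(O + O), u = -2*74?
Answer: 4/131 ≈ 0.030534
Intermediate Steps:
u = -148
s(O) = 14*O (s(O) = 7*(2*O) = 14*O)
k(x) = 1/16 (k(x) = (x*(1/16))/x = (x/16)/x = 1/16)
t = 131/4 (t = 14*3 - 148*1/16 = 42 - 37/4 = 131/4 ≈ 32.750)
1/t = 1/(131/4) = 4/131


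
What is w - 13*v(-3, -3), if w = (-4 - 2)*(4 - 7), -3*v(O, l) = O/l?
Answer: 67/3 ≈ 22.333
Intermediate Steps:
v(O, l) = -O/(3*l)
w = 18 (w = -6*(-3) = 18)
w - 13*v(-3, -3) = 18 - (-13)*(-3)/(3*(-3)) = 18 - (-13)*(-3)*(-1)/(3*3) = 18 - 13*(-⅓) = 18 + 13/3 = 67/3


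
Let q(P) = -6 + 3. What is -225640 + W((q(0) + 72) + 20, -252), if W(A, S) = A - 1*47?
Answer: -225598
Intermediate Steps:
q(P) = -3
W(A, S) = -47 + A (W(A, S) = A - 47 = -47 + A)
-225640 + W((q(0) + 72) + 20, -252) = -225640 + (-47 + ((-3 + 72) + 20)) = -225640 + (-47 + (69 + 20)) = -225640 + (-47 + 89) = -225640 + 42 = -225598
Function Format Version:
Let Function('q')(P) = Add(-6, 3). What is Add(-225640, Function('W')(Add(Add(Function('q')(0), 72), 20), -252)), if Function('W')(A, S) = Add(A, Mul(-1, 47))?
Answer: -225598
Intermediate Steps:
Function('q')(P) = -3
Function('W')(A, S) = Add(-47, A) (Function('W')(A, S) = Add(A, -47) = Add(-47, A))
Add(-225640, Function('W')(Add(Add(Function('q')(0), 72), 20), -252)) = Add(-225640, Add(-47, Add(Add(-3, 72), 20))) = Add(-225640, Add(-47, Add(69, 20))) = Add(-225640, Add(-47, 89)) = Add(-225640, 42) = -225598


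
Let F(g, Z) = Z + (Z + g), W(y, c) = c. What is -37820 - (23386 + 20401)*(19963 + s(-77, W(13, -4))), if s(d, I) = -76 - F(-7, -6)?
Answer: -871661842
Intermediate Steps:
F(g, Z) = g + 2*Z
s(d, I) = -57 (s(d, I) = -76 - (-7 + 2*(-6)) = -76 - (-7 - 12) = -76 - 1*(-19) = -76 + 19 = -57)
-37820 - (23386 + 20401)*(19963 + s(-77, W(13, -4))) = -37820 - (23386 + 20401)*(19963 - 57) = -37820 - 43787*19906 = -37820 - 1*871624022 = -37820 - 871624022 = -871661842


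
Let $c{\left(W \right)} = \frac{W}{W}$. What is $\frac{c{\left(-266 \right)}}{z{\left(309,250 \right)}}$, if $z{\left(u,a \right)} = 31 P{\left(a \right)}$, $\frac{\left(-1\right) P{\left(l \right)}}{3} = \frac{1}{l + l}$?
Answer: $- \frac{500}{93} \approx -5.3763$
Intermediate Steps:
$P{\left(l \right)} = - \frac{3}{2 l}$ ($P{\left(l \right)} = - \frac{3}{l + l} = - \frac{3}{2 l}$)
$c{\left(W \right)} = 1$
$z{\left(u,a \right)} = - \frac{93}{2 a}$ ($z{\left(u,a \right)} = 31 \left(- \frac{3}{2 a}\right) = - \frac{93}{2 a}$)
$\frac{c{\left(-266 \right)}}{z{\left(309,250 \right)}} = 1 \frac{1}{\left(- \frac{93}{2}\right) \frac{1}{250}} = 1 \frac{1}{- \frac{93}{500}} = 1 \left(- \frac{500}{93}\right) = - \frac{500}{93}$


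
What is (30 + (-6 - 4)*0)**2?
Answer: 900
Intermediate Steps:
(30 + (-6 - 4)*0)**2 = (30 - 10*0)**2 = (30 + 0)**2 = 30**2 = 900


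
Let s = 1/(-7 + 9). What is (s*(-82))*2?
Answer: -82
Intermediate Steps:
s = ½ (s = 1/2 = ½ ≈ 0.50000)
(s*(-82))*2 = ((½)*(-82))*2 = -41*2 = -82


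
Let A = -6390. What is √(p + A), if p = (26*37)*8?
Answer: √1306 ≈ 36.139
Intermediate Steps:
p = 7696 (p = 962*8 = 7696)
√(p + A) = √(7696 - 6390) = √1306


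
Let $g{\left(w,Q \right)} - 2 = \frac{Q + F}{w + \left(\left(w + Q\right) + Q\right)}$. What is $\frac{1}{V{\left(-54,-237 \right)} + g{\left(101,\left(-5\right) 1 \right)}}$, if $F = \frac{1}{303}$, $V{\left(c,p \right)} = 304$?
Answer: $\frac{29088}{8900171} \approx 0.0032683$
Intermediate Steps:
$F = \frac{1}{303} \approx 0.0033003$
$g{\left(w,Q \right)} = 2 + \frac{\frac{1}{303} + Q}{2 Q + 2 w}$ ($g{\left(w,Q \right)} = 2 + \frac{Q + \frac{1}{303}}{w + \left(\left(w + Q\right) + Q\right)} = 2 + \frac{\frac{1}{303} + Q}{w + \left(\left(Q + w\right) + Q\right)} = 2 + \frac{\frac{1}{303} + Q}{w + \left(w + 2 Q\right)} = 2 + \frac{\frac{1}{303} + Q}{2 Q + 2 w}$)
$\frac{1}{V{\left(-54,-237 \right)} + g{\left(101,\left(-5\right) 1 \right)}} = \frac{1}{304 + \frac{1 + 1212 \cdot 101 + 1515 \left(\left(-5\right) 1\right)}{606 \left(\left(-5\right) 1 + 101\right)}} = \frac{1}{304 + \frac{1 + 122412 + 1515 \left(-5\right)}{606 \left(-5 + 101\right)}} = \frac{1}{304 + \frac{1 + 122412 - 7575}{606 \cdot 96}} = \frac{1}{304 + \frac{1}{606} \cdot \frac{1}{96} \cdot 114838} = \frac{1}{304 + \frac{57419}{29088}} = \frac{1}{\frac{8900171}{29088}} = \frac{29088}{8900171}$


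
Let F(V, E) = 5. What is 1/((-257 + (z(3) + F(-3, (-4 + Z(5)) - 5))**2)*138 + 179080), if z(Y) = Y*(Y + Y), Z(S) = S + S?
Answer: 1/216616 ≈ 4.6165e-6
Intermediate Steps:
Z(S) = 2*S
z(Y) = 2*Y**2 (z(Y) = Y*(2*Y) = 2*Y**2)
1/((-257 + (z(3) + F(-3, (-4 + Z(5)) - 5))**2)*138 + 179080) = 1/((-257 + (2*3**2 + 5)**2)*138 + 179080) = 1/((-257 + (2*9 + 5)**2)*138 + 179080) = 1/((-257 + (18 + 5)**2)*138 + 179080) = 1/((-257 + 23**2)*138 + 179080) = 1/((-257 + 529)*138 + 179080) = 1/(272*138 + 179080) = 1/(37536 + 179080) = 1/216616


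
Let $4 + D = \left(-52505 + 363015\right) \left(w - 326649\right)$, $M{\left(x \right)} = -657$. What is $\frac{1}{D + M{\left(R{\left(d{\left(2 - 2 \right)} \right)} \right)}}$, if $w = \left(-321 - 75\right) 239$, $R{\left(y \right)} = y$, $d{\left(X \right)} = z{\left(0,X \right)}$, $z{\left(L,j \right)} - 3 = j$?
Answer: $- \frac{1}{130815690091} \approx -7.6443 \cdot 10^{-12}$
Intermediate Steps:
$z{\left(L,j \right)} = 3 + j$
$d{\left(X \right)} = 3 + X$
$w = -94644$ ($w = \left(-396\right) 239 = -94644$)
$D = -130815689434$ ($D = -4 + \left(-52505 + 363015\right) \left(-94644 - 326649\right) = -4 + 310510 \left(-421293\right) = -4 - 130815689430 = -130815689434$)
$\frac{1}{D + M{\left(R{\left(d{\left(2 - 2 \right)} \right)} \right)}} = \frac{1}{-130815689434 - 657} = \frac{1}{-130815690091} = - \frac{1}{130815690091}$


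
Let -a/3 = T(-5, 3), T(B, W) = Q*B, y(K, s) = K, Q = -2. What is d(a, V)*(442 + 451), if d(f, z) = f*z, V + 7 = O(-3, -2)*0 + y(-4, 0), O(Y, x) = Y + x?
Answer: 294690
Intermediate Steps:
V = -11 (V = -7 + ((-3 - 2)*0 - 4) = -7 + (-5*0 - 4) = -7 + (0 - 4) = -7 - 4 = -11)
T(B, W) = -2*B
a = -30 (a = -(-6)*(-5) = -3*10 = -30)
d(a, V)*(442 + 451) = (-30*(-11))*(442 + 451) = 330*893 = 294690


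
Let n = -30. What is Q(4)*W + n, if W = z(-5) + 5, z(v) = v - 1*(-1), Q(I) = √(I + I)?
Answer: -30 + 2*√2 ≈ -27.172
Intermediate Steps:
Q(I) = √2*√I (Q(I) = √(2*I) = √2*√I)
z(v) = 1 + v (z(v) = v + 1 = 1 + v)
W = 1 (W = (1 - 5) + 5 = -4 + 5 = 1)
Q(4)*W + n = (√2*√4)*1 - 30 = (√2*2)*1 - 30 = (2*√2)*1 - 30 = 2*√2 - 30 = -30 + 2*√2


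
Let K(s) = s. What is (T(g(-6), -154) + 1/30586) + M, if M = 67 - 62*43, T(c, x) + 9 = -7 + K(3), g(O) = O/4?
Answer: -79890631/30586 ≈ -2612.0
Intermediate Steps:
g(O) = O/4 (g(O) = O*(¼) = O/4)
T(c, x) = -13 (T(c, x) = -9 + (-7 + 3) = -9 - 4 = -13)
M = -2599 (M = 67 - 2666 = -2599)
(T(g(-6), -154) + 1/30586) + M = (-13 + 1/30586) - 2599 = -397617/30586 - 2599 = -79890631/30586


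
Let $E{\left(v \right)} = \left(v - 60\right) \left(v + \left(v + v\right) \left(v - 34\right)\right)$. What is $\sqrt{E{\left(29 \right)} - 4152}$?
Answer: $\sqrt{3939} \approx 62.761$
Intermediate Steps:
$E{\left(v \right)} = \left(-60 + v\right) \left(v + 2 v \left(-34 + v\right)\right)$
$\sqrt{E{\left(29 \right)} - 4152} = \sqrt{29 \left(4020 - 5423 + 2 \cdot 29^{2}\right) - 4152} = \sqrt{29 \left(4020 - 5423 + 2 \cdot 841\right) - 4152} = \sqrt{29 \left(4020 - 5423 + 1682\right) - 4152} = \sqrt{29 \cdot 279 - 4152} = \sqrt{8091 - 4152} = \sqrt{3939}$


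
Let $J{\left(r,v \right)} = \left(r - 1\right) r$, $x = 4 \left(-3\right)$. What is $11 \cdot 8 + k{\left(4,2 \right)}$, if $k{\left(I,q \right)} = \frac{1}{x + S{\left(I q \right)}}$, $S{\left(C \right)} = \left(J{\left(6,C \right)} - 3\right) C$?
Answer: $\frac{17953}{204} \approx 88.005$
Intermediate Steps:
$x = -12$
$J{\left(r,v \right)} = r \left(-1 + r\right)$ ($J{\left(r,v \right)} = \left(-1 + r\right) r = r \left(-1 + r\right)$)
$S{\left(C \right)} = 27 C$ ($S{\left(C \right)} = \left(6 \left(-1 + 6\right) - 3\right) C = \left(6 \cdot 5 - 3\right) C = \left(30 - 3\right) C = 27 C$)
$k{\left(I,q \right)} = \frac{1}{-12 + 27 I q}$
$11 \cdot 8 + k{\left(4,2 \right)} = 11 \cdot 8 + \frac{1}{3 \left(-4 + 9 \cdot 4 \cdot 2\right)} = 88 + \frac{1}{3 \left(-4 + 72\right)} = 88 + \frac{1}{3 \cdot 68} = 88 + \frac{1}{3} \cdot \frac{1}{68} = 88 + \frac{1}{204} = \frac{17953}{204}$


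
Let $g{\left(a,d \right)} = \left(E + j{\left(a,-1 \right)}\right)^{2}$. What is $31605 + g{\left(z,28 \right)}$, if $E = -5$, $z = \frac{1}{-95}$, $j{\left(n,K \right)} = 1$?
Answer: $31621$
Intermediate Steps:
$z = - \frac{1}{95} \approx -0.010526$
$g{\left(a,d \right)} = 16$ ($g{\left(a,d \right)} = \left(-5 + 1\right)^{2} = \left(-4\right)^{2} = 16$)
$31605 + g{\left(z,28 \right)} = 31605 + 16 = 31621$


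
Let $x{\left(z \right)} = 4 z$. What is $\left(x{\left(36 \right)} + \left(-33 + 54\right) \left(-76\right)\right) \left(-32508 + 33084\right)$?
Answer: $-836352$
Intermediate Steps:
$\left(x{\left(36 \right)} + \left(-33 + 54\right) \left(-76\right)\right) \left(-32508 + 33084\right) = \left(4 \cdot 36 + \left(-33 + 54\right) \left(-76\right)\right) \left(-32508 + 33084\right) = \left(144 + 21 \left(-76\right)\right) 576 = \left(144 - 1596\right) 576 = \left(-1452\right) 576 = -836352$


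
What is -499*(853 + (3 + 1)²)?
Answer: -433631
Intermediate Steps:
-499*(853 + (3 + 1)²) = -499*(853 + 4²) = -499*(853 + 16) = -499*869 = -433631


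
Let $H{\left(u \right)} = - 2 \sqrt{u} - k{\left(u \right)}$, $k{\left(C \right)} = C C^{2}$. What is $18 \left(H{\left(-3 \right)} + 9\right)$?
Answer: $648 - 36 i \sqrt{3} \approx 648.0 - 62.354 i$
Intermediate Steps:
$k{\left(C \right)} = C^{3}$
$H{\left(u \right)} = - u^{3} - 2 \sqrt{u}$ ($H{\left(u \right)} = - 2 \sqrt{u} - u^{3} = - u^{3} - 2 \sqrt{u}$)
$18 \left(H{\left(-3 \right)} + 9\right) = 18 \left(\left(- \left(-3\right)^{3} - 2 \sqrt{-3}\right) + 9\right) = 18 \left(\left(\left(-1\right) \left(-27\right) - 2 i \sqrt{3}\right) + 9\right) = 18 \left(\left(27 - 2 i \sqrt{3}\right) + 9\right) = 18 \left(36 - 2 i \sqrt{3}\right) = 648 - 36 i \sqrt{3}$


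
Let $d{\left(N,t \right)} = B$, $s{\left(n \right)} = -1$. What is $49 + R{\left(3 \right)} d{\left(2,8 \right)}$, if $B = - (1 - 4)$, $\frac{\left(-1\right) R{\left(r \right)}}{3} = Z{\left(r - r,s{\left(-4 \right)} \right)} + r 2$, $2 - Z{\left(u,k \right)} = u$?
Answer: $-23$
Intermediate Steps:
$Z{\left(u,k \right)} = 2 - u$
$R{\left(r \right)} = -6 - 6 r$ ($R{\left(r \right)} = - 3 \left(\left(2 - \left(r - r\right)\right) + r 2\right) = - 3 \left(\left(2 - 0\right) + 2 r\right) = - 3 \left(\left(2 + 0\right) + 2 r\right) = - 3 \left(2 + 2 r\right) = -6 - 6 r$)
$B = 3$ ($B = \left(-1\right) \left(-3\right) = 3$)
$d{\left(N,t \right)} = 3$
$49 + R{\left(3 \right)} d{\left(2,8 \right)} = 49 + \left(-6 - 18\right) 3 = 49 - 72 = -23$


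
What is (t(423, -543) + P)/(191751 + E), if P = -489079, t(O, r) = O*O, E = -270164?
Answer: 310150/78413 ≈ 3.9553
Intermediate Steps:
t(O, r) = O²
(t(423, -543) + P)/(191751 + E) = (423² - 489079)/(191751 - 270164) = (178929 - 489079)/(-78413) = -310150*(-1/78413) = 310150/78413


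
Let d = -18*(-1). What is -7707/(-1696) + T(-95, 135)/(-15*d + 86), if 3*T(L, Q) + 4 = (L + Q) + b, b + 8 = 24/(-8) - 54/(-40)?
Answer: 328873/73140 ≈ 4.4965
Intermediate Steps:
d = 18
b = -193/20 (b = -8 + (24/(-8) - 54/(-40)) = -8 + (24*(-⅛) - 54*(-1/40)) = -8 + (-3 + 27/20) = -8 - 33/20 = -193/20 ≈ -9.6500)
T(L, Q) = -91/20 + L/3 + Q/3 (T(L, Q) = -4/3 + ((L + Q) - 193/20)/3 = -4/3 + (-193/20 + L + Q)/3 = -4/3 + (-193/60 + L/3 + Q/3) = -91/20 + L/3 + Q/3)
-7707/(-1696) + T(-95, 135)/(-15*d + 86) = -7707/(-1696) + (-91/20 + (⅓)*(-95) + (⅓)*135)/(-15*18 + 86) = -7707*(-1/1696) + (-91/20 - 95/3 + 45)/(-270 + 86) = 7707/1696 + (527/60)/(-184) = 7707/1696 + (527/60)*(-1/184) = 7707/1696 - 527/11040 = 328873/73140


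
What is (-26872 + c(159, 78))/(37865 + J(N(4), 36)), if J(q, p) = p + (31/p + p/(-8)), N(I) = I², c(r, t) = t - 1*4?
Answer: -964728/1364305 ≈ -0.70712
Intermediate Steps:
c(r, t) = -4 + t (c(r, t) = t - 4 = -4 + t)
J(q, p) = 31/p + 7*p/8 (J(q, p) = p + (31/p + p*(-⅛)) = p + (31/p - p/8) = 31/p + 7*p/8)
(-26872 + c(159, 78))/(37865 + J(N(4), 36)) = (-26872 + (-4 + 78))/(37865 + (31/36 + (7/8)*36)) = (-26872 + 74)/(37865 + (31*(1/36) + 63/2)) = -26798/(37865 + (31/36 + 63/2)) = -26798/(37865 + 1165/36) = -26798/1364305/36 = -26798*36/1364305 = -964728/1364305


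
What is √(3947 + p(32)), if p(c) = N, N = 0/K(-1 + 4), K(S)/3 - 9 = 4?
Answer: √3947 ≈ 62.825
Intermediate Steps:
K(S) = 39 (K(S) = 27 + 3*4 = 27 + 12 = 39)
N = 0 (N = 0/39 = 0*(1/39) = 0)
p(c) = 0
√(3947 + p(32)) = √(3947 + 0) = √3947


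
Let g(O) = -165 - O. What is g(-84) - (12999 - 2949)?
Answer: -10131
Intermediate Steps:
g(-84) - (12999 - 2949) = (-165 - 1*(-84)) - (12999 - 2949) = (-165 + 84) - 1*10050 = -81 - 10050 = -10131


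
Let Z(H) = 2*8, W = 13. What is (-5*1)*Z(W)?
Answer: -80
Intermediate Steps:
Z(H) = 16
(-5*1)*Z(W) = -5*1*16 = -5*16 = -80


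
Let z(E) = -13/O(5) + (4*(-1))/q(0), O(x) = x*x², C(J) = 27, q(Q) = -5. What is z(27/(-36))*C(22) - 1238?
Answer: -152401/125 ≈ -1219.2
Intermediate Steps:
O(x) = x³
z(E) = 87/125 (z(E) = -13/(5³) + (4*(-1))/(-5) = -13/125 - 4*(-⅕) = -13*1/125 + ⅘ = -13/125 + ⅘ = 87/125)
z(27/(-36))*C(22) - 1238 = (87/125)*27 - 1238 = 2349/125 - 1238 = -152401/125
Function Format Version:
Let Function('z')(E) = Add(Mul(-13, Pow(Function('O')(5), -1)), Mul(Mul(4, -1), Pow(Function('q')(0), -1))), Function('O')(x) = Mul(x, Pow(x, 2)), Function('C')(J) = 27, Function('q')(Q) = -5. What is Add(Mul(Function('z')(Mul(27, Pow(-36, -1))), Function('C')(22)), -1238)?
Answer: Rational(-152401, 125) ≈ -1219.2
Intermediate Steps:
Function('O')(x) = Pow(x, 3)
Function('z')(E) = Rational(87, 125) (Function('z')(E) = Add(Mul(-13, Pow(Pow(5, 3), -1)), Mul(Mul(4, -1), Pow(-5, -1))) = Add(Mul(-13, Pow(125, -1)), Mul(-4, Rational(-1, 5))) = Add(Mul(-13, Rational(1, 125)), Rational(4, 5)) = Add(Rational(-13, 125), Rational(4, 5)) = Rational(87, 125))
Add(Mul(Function('z')(Mul(27, Pow(-36, -1))), Function('C')(22)), -1238) = Add(Mul(Rational(87, 125), 27), -1238) = Add(Rational(2349, 125), -1238) = Rational(-152401, 125)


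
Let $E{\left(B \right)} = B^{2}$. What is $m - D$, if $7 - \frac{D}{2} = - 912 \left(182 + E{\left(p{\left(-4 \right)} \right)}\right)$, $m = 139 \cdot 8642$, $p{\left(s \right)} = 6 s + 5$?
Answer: $210792$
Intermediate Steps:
$p{\left(s \right)} = 5 + 6 s$
$m = 1201238$
$D = 990446$ ($D = 14 - 2 \left(- 912 \left(182 + \left(5 + 6 \left(-4\right)\right)^{2}\right)\right) = 14 - 2 \left(- 912 \left(182 + \left(5 - 24\right)^{2}\right)\right) = 14 - 2 \left(- 912 \left(182 + \left(-19\right)^{2}\right)\right) = 14 - 2 \left(- 912 \left(182 + 361\right)\right) = 14 - 2 \left(\left(-912\right) 543\right) = 14 - -990432 = 14 + 990432 = 990446$)
$m - D = 1201238 - 990446 = 210792$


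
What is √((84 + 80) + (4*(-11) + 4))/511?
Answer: 2*√31/511 ≈ 0.021792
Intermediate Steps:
√((84 + 80) + (4*(-11) + 4))/511 = √(164 + (-44 + 4))*(1/511) = √(164 - 40)*(1/511) = √124*(1/511) = (2*√31)*(1/511) = 2*√31/511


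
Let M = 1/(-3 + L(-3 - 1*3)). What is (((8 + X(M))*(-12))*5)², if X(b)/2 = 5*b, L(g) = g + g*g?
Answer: 20430400/81 ≈ 2.5223e+5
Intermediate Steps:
L(g) = g + g²
M = 1/27 (M = 1/(-3 + (-3 - 1*3)*(1 + (-3 - 1*3))) = 1/(-3 + (-3 - 3)*(1 + (-3 - 3))) = 1/(-3 - 6*(1 - 6)) = 1/(-3 - 6*(-5)) = 1/(-3 + 30) = 1/27 ≈ 0.037037)
X(b) = 10*b (X(b) = 2*(5*b) = 10*b)
(((8 + X(M))*(-12))*5)² = (((8 + 10*(1/27))*(-12))*5)² = (((8 + 10/27)*(-12))*5)² = (((226/27)*(-12))*5)² = (-904/9*5)² = (-4520/9)² = 20430400/81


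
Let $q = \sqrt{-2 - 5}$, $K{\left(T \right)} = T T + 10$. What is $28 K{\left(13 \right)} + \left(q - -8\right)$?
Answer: $5020 + i \sqrt{7} \approx 5020.0 + 2.6458 i$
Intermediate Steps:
$K{\left(T \right)} = 10 + T^{2}$ ($K{\left(T \right)} = T^{2} + 10 = 10 + T^{2}$)
$q = i \sqrt{7}$ ($q = \sqrt{-7} = i \sqrt{7} \approx 2.6458 i$)
$28 K{\left(13 \right)} + \left(q - -8\right) = 28 \left(10 + 13^{2}\right) + \left(i \sqrt{7} - -8\right) = 28 \left(10 + 169\right) + \left(i \sqrt{7} + 8\right) = 28 \cdot 179 + \left(8 + i \sqrt{7}\right) = 5012 + \left(8 + i \sqrt{7}\right) = 5020 + i \sqrt{7}$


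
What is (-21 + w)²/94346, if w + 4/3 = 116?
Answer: 78961/849114 ≈ 0.092992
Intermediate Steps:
w = 344/3 (w = -4/3 + 116 = 344/3 ≈ 114.67)
(-21 + w)²/94346 = (-21 + 344/3)²/94346 = (281/3)²*(1/94346) = (78961/9)*(1/94346) = 78961/849114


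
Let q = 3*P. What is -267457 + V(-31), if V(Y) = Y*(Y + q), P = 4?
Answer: -266868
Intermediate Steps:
q = 12 (q = 3*4 = 12)
V(Y) = Y*(12 + Y) (V(Y) = Y*(Y + 12) = Y*(12 + Y))
-267457 + V(-31) = -267457 - 31*(12 - 31) = -267457 - 31*(-19) = -267457 + 589 = -266868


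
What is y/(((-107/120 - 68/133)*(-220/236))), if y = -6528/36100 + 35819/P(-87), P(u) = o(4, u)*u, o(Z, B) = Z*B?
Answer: 226205091518/295173275925 ≈ 0.76635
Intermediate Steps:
o(Z, B) = B*Z
P(u) = 4*u² (P(u) = (u*4)*u = (4*u)*u = 4*u²)
y = 273856043/273240900 (y = -6528/36100 + 35819/((4*(-87)²)) = -6528*1/36100 + 35819/((4*7569)) = -1632/9025 + 35819/30276 = 273856043/273240900 ≈ 1.0023)
y/(((-107/120 - 68/133)*(-220/236))) = 273856043/(273240900*(((-107/120 - 68/133)*(-220/236)))) = 273856043/(273240900*(((-107*1/120 - 68*1/133)*(-220*1/236)))) = 273856043/(273240900*(((-107/120 - 68/133)*(-55/59)))) = 273856043/(273240900*((-22391/15960*(-55/59)))) = 273856043/(273240900*(246301/188328)) = (273856043/273240900)*(188328/246301) = 226205091518/295173275925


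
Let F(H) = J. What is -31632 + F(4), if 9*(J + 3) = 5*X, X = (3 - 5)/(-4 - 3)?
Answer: -1992995/63 ≈ -31635.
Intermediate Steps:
X = 2/7 (X = -2/(-7) = -2*(-⅐) = 2/7 ≈ 0.28571)
J = -179/63 (J = -3 + (5*(2/7))/9 = -3 + (⅑)*(10/7) = -3 + 10/63 = -179/63 ≈ -2.8413)
F(H) = -179/63
-31632 + F(4) = -31632 - 179/63 = -1992995/63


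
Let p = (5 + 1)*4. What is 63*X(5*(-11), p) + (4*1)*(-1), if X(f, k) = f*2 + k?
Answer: -5422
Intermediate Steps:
p = 24 (p = 6*4 = 24)
X(f, k) = k + 2*f (X(f, k) = 2*f + k = k + 2*f)
63*X(5*(-11), p) + (4*1)*(-1) = 63*(24 + 2*(5*(-11))) + (4*1)*(-1) = 63*(24 + 2*(-55)) + 4*(-1) = 63*(24 - 110) - 4 = 63*(-86) - 4 = -5418 - 4 = -5422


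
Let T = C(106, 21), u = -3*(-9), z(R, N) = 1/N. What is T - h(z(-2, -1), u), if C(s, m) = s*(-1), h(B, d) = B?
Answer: -105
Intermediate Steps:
u = 27
C(s, m) = -s
T = -106 (T = -1*106 = -106)
T - h(z(-2, -1), u) = -106 - 1/(-1) = -106 - 1*(-1) = -106 + 1 = -105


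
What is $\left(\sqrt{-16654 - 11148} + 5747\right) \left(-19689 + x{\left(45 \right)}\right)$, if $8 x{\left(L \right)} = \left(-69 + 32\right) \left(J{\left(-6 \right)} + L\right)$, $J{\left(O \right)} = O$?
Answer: $- \frac{913514385}{8} - \frac{158955 i \sqrt{27802}}{8} \approx -1.1419 \cdot 10^{8} - 3.313 \cdot 10^{6} i$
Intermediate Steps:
$x{\left(L \right)} = \frac{111}{4} - \frac{37 L}{8}$ ($x{\left(L \right)} = \frac{\left(-69 + 32\right) \left(-6 + L\right)}{8} = \frac{\left(-37\right) \left(-6 + L\right)}{8} = \frac{222 - 37 L}{8} = \frac{111}{4} - \frac{37 L}{8}$)
$\left(\sqrt{-16654 - 11148} + 5747\right) \left(-19689 + x{\left(45 \right)}\right) = \left(\sqrt{-16654 - 11148} + 5747\right) \left(-19689 + \left(\frac{111}{4} - \frac{1665}{8}\right)\right) = \left(\sqrt{-27802} + 5747\right) \left(-19689 + \left(\frac{111}{4} - \frac{1665}{8}\right)\right) = \left(i \sqrt{27802} + 5747\right) \left(-19689 - \frac{1443}{8}\right) = \left(5747 + i \sqrt{27802}\right) \left(- \frac{158955}{8}\right) = - \frac{913514385}{8} - \frac{158955 i \sqrt{27802}}{8}$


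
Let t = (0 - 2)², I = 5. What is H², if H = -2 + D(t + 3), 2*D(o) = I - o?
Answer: 9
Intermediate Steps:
t = 4 (t = (-2)² = 4)
D(o) = 5/2 - o/2 (D(o) = (5 - o)/2 = 5/2 - o/2)
H = -3 (H = -2 + (5/2 - (4 + 3)/2) = -2 + (5/2 - ½*7) = -2 + (5/2 - 7/2) = -2 - 1 = -3)
H² = (-3)² = 9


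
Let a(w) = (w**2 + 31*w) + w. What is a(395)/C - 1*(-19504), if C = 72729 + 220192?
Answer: 5713299849/292921 ≈ 19505.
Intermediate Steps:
a(w) = w**2 + 32*w
C = 292921
a(395)/C - 1*(-19504) = (395*(32 + 395))/292921 - 1*(-19504) = (395*427)*(1/292921) + 19504 = 168665*(1/292921) + 19504 = 168665/292921 + 19504 = 5713299849/292921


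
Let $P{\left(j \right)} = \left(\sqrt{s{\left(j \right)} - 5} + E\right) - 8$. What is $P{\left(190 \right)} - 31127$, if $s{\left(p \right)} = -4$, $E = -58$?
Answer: $-31193 + 3 i \approx -31193.0 + 3.0 i$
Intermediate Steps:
$P{\left(j \right)} = -66 + 3 i$ ($P{\left(j \right)} = \left(\sqrt{-4 - 5} - 58\right) - 8 = \left(\sqrt{-9} - 58\right) - 8 = \left(3 i - 58\right) - 8 = \left(-58 + 3 i\right) - 8 = -66 + 3 i$)
$P{\left(190 \right)} - 31127 = \left(-66 + 3 i\right) - 31127 = -31193 + 3 i$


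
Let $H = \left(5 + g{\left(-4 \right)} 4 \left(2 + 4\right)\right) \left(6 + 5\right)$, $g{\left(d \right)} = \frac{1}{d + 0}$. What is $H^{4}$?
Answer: $14641$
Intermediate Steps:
$g{\left(d \right)} = \frac{1}{d}$
$H = -11$ ($H = \left(5 + \frac{4 \left(2 + 4\right)}{-4}\right) \left(6 + 5\right) = \left(5 - \frac{4 \cdot 6}{4}\right) 11 = \left(5 - 6\right) 11 = \left(-1\right) 11 = -11$)
$H^{4} = \left(-11\right)^{4} = 14641$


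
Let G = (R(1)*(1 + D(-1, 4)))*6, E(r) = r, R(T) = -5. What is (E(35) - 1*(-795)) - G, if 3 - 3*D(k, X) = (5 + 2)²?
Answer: 400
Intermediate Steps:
D(k, X) = -46/3 (D(k, X) = 1 - (5 + 2)²/3 = 1 - ⅓*7² = 1 - ⅓*49 = 1 - 49/3 = -46/3)
G = 430 (G = -5*(1 - 46/3)*6 = -5*(-43/3)*6 = (215/3)*6 = 430)
(E(35) - 1*(-795)) - G = (35 - 1*(-795)) - 1*430 = (35 + 795) - 430 = 830 - 430 = 400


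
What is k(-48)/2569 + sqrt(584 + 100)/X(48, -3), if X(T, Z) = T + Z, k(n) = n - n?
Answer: 2*sqrt(19)/15 ≈ 0.58119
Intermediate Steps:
k(n) = 0
k(-48)/2569 + sqrt(584 + 100)/X(48, -3) = 0/2569 + sqrt(584 + 100)/(48 - 3) = 0*(1/2569) + sqrt(684)/45 = 0 + (6*sqrt(19))*(1/45) = 0 + 2*sqrt(19)/15 = 2*sqrt(19)/15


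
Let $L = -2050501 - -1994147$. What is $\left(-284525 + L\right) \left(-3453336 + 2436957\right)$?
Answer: $346462257141$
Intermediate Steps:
$L = -56354$ ($L = -2050501 + 1994147 = -56354$)
$\left(-284525 + L\right) \left(-3453336 + 2436957\right) = \left(-284525 - 56354\right) \left(-3453336 + 2436957\right) = \left(-340879\right) \left(-1016379\right) = 346462257141$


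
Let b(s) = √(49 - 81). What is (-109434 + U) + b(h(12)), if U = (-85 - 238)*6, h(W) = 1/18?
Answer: -111372 + 4*I*√2 ≈ -1.1137e+5 + 5.6569*I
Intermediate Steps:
h(W) = 1/18
U = -1938 (U = -323*6 = -1938)
b(s) = 4*I*√2 (b(s) = √(-32) = 4*I*√2)
(-109434 + U) + b(h(12)) = (-109434 - 1938) + 4*I*√2 = -111372 + 4*I*√2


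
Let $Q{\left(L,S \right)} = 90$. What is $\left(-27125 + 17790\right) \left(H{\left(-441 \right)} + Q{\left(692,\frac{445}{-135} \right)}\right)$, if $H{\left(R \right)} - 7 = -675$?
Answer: $5395630$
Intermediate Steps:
$H{\left(R \right)} = -668$ ($H{\left(R \right)} = 7 - 675 = -668$)
$\left(-27125 + 17790\right) \left(H{\left(-441 \right)} + Q{\left(692,\frac{445}{-135} \right)}\right) = \left(-27125 + 17790\right) \left(-668 + 90\right) = \left(-9335\right) \left(-578\right) = 5395630$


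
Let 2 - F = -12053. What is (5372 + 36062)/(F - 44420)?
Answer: -41434/32365 ≈ -1.2802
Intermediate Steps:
F = 12055 (F = 2 - 1*(-12053) = 2 + 12053 = 12055)
(5372 + 36062)/(F - 44420) = (5372 + 36062)/(12055 - 44420) = 41434/(-32365) = 41434*(-1/32365) = -41434/32365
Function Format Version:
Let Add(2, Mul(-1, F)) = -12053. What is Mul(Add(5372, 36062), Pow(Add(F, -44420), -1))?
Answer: Rational(-41434, 32365) ≈ -1.2802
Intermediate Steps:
F = 12055 (F = Add(2, Mul(-1, -12053)) = Add(2, 12053) = 12055)
Mul(Add(5372, 36062), Pow(Add(F, -44420), -1)) = Mul(Add(5372, 36062), Pow(Add(12055, -44420), -1)) = Mul(41434, Pow(-32365, -1)) = Mul(41434, Rational(-1, 32365)) = Rational(-41434, 32365)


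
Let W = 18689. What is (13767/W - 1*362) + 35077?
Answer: 648802402/18689 ≈ 34716.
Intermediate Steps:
(13767/W - 1*362) + 35077 = (13767/18689 - 1*362) + 35077 = (13767*(1/18689) - 362) + 35077 = (13767/18689 - 362) + 35077 = -6751651/18689 + 35077 = 648802402/18689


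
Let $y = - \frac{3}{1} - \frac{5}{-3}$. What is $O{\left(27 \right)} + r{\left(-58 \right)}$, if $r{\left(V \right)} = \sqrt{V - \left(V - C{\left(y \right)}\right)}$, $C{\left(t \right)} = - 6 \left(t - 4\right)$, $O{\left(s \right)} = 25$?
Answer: $25 + 4 \sqrt{2} \approx 30.657$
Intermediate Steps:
$y = - \frac{4}{3}$ ($y = \left(-3\right) 1 - - \frac{5}{3} = -3 + \frac{5}{3} = - \frac{4}{3} \approx -1.3333$)
$C{\left(t \right)} = 24 - 6 t$ ($C{\left(t \right)} = - 6 \left(-4 + t\right) = 24 - 6 t$)
$r{\left(V \right)} = 4 \sqrt{2}$ ($r{\left(V \right)} = \sqrt{V - \left(-32 + V\right)} = \sqrt{32} = 4 \sqrt{2}$)
$O{\left(27 \right)} + r{\left(-58 \right)} = 25 + 4 \sqrt{2}$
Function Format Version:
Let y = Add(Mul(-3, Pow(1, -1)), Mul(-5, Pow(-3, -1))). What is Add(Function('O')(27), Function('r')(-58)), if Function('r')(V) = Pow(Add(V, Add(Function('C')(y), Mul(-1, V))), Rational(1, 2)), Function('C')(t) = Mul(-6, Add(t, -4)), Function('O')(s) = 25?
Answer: Add(25, Mul(4, Pow(2, Rational(1, 2)))) ≈ 30.657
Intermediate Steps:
y = Rational(-4, 3) (y = Add(Mul(-3, 1), Mul(-5, Rational(-1, 3))) = Add(-3, Rational(5, 3)) = Rational(-4, 3) ≈ -1.3333)
Function('C')(t) = Add(24, Mul(-6, t)) (Function('C')(t) = Mul(-6, Add(-4, t)) = Add(24, Mul(-6, t)))
Function('r')(V) = Mul(4, Pow(2, Rational(1, 2))) (Function('r')(V) = Pow(Add(V, Add(Add(24, Mul(-6, Rational(-4, 3))), Mul(-1, V))), Rational(1, 2)) = Pow(Add(V, Add(Add(24, 8), Mul(-1, V))), Rational(1, 2)) = Pow(Add(V, Add(32, Mul(-1, V))), Rational(1, 2)) = Pow(32, Rational(1, 2)) = Mul(4, Pow(2, Rational(1, 2))))
Add(Function('O')(27), Function('r')(-58)) = Add(25, Mul(4, Pow(2, Rational(1, 2))))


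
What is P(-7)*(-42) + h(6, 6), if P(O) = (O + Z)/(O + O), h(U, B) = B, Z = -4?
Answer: -27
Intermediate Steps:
P(O) = (-4 + O)/(2*O) (P(O) = (O - 4)/(O + O) = (-4 + O)/((2*O)) = (-4 + O)*(1/(2*O)) = (-4 + O)/(2*O))
P(-7)*(-42) + h(6, 6) = ((1/2)*(-4 - 7)/(-7))*(-42) + 6 = ((1/2)*(-1/7)*(-11))*(-42) + 6 = (11/14)*(-42) + 6 = -33 + 6 = -27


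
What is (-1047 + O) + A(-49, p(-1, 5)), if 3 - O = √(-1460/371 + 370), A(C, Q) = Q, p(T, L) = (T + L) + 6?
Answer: -1034 - 3*√5598390/371 ≈ -1053.1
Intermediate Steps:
p(T, L) = 6 + L + T (p(T, L) = (L + T) + 6 = 6 + L + T)
O = 3 - 3*√5598390/371 (O = 3 - √(-1460/371 + 370) = 3 - √(135810/371) = 3 - 3*√5598390/371 ≈ -16.133)
(-1047 + O) + A(-49, p(-1, 5)) = (-1047 + (3 - 3*√5598390/371)) + (6 + 5 - 1) = (-1044 - 3*√5598390/371) + 10 = -1034 - 3*√5598390/371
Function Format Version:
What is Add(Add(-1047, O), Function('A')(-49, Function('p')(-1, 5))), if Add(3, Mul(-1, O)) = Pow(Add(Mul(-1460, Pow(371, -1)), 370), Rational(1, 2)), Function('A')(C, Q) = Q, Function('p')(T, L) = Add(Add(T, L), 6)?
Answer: Add(-1034, Mul(Rational(-3, 371), Pow(5598390, Rational(1, 2)))) ≈ -1053.1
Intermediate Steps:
Function('p')(T, L) = Add(6, L, T) (Function('p')(T, L) = Add(Add(L, T), 6) = Add(6, L, T))
O = Add(3, Mul(Rational(-3, 371), Pow(5598390, Rational(1, 2)))) (O = Add(3, Mul(-1, Pow(Add(Mul(-1460, Pow(371, -1)), 370), Rational(1, 2)))) = Add(3, Mul(-1, Pow(Add(Mul(-1460, Rational(1, 371)), 370), Rational(1, 2)))) = Add(3, Mul(-1, Pow(Add(Rational(-1460, 371), 370), Rational(1, 2)))) = Add(3, Mul(-1, Pow(Rational(135810, 371), Rational(1, 2)))) = Add(3, Mul(-1, Mul(Rational(3, 371), Pow(5598390, Rational(1, 2))))) = Add(3, Mul(Rational(-3, 371), Pow(5598390, Rational(1, 2)))) ≈ -16.133)
Add(Add(-1047, O), Function('A')(-49, Function('p')(-1, 5))) = Add(Add(-1047, Add(3, Mul(Rational(-3, 371), Pow(5598390, Rational(1, 2))))), Add(6, 5, -1)) = Add(Add(-1044, Mul(Rational(-3, 371), Pow(5598390, Rational(1, 2)))), 10) = Add(-1034, Mul(Rational(-3, 371), Pow(5598390, Rational(1, 2))))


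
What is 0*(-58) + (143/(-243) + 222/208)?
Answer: 12101/25272 ≈ 0.47883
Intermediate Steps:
0*(-58) + (143/(-243) + 222/208) = 0 + (143*(-1/243) + 222*(1/208)) = 0 + (-143/243 + 111/104) = 0 + 12101/25272 = 12101/25272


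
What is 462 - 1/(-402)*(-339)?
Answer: 61795/134 ≈ 461.16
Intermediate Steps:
462 - 1/(-402)*(-339) = 462 - 1*(-1/402)*(-339) = 462 + (1/402)*(-339) = 462 - 113/134 = 61795/134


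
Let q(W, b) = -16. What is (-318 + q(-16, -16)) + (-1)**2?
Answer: -333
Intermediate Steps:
(-318 + q(-16, -16)) + (-1)**2 = (-318 - 16) + (-1)**2 = -334 + 1 = -333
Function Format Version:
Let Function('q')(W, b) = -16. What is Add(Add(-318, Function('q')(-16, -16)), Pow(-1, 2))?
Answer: -333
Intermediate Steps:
Add(Add(-318, Function('q')(-16, -16)), Pow(-1, 2)) = Add(Add(-318, -16), Pow(-1, 2)) = Add(-334, 1) = -333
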